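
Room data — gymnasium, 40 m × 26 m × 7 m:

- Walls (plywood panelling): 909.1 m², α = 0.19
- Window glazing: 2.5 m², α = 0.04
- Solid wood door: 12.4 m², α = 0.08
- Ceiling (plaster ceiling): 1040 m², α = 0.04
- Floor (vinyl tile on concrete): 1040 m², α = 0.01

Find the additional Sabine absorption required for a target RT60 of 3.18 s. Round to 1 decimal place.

142.8 sabins

A₁ = Σ Sᵢαᵢ = 909.1·0.19 + 2.5·0.04 + 12.4·0.08 + 1040·0.04 + 1040·0.01 = 225.821 sabins.
V = 7280 m³. Required absorption A₂ = 0.161 × 7280 / 3.18 = 368.579 sabins.
Additional absorption ΔA = 368.579 − 225.821 = 142.8 sabins.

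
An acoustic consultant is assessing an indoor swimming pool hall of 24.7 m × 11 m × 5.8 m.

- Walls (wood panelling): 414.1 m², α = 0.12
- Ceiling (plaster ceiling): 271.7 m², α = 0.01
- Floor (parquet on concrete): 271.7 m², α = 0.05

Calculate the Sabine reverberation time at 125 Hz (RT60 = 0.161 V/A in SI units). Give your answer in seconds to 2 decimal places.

A = Σ Sᵢαᵢ = 414.1×0.12 + 271.7×0.01 + 271.7×0.05 = 65.994 sabins.
Room volume: 1575.86 m³.
Sabine: RT60 = 0.161 × 1575.86 / 65.994 = 3.84 s.

3.84 s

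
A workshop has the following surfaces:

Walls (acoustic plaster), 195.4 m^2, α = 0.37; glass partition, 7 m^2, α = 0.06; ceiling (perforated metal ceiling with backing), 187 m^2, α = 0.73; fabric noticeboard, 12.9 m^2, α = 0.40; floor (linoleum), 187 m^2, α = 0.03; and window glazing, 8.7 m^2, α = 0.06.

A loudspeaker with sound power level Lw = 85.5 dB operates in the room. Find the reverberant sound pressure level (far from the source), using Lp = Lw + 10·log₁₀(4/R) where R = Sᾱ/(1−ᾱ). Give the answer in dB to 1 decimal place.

66.1 dB

Σ(Sᵢαᵢ) = 195.4·0.37 + 7·0.06 + 187·0.73 + 12.9·0.40 + 187·0.03 + 8.7·0.06 = 220.520; total area S = 598.0 m^2.
ᾱ = 220.520/598.0 = 0.3688; R = Sᾱ/(1−ᾱ) = 220.520/(1−0.3688) = 349.366 m^2.
Lp = 85.5 + 10·log₁₀(4/349.366) = 85.5 + (-19.41) = 66.1 dB.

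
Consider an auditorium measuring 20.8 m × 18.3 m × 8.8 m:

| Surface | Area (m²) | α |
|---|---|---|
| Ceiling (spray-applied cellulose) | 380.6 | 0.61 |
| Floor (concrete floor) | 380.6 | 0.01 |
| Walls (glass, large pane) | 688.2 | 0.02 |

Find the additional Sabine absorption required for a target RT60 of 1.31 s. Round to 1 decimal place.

Summing Sᵢαᵢ: 232.166 + 3.806 + 13.764 → A₁ = 249.736 sabins.
V = 3349.632 m³. Required absorption A₂ = 0.161 × 3349.632 / 1.31 = 411.672 sabins.
Shortfall: 411.672 − 249.736 = 161.9 sabins.

161.9 sabins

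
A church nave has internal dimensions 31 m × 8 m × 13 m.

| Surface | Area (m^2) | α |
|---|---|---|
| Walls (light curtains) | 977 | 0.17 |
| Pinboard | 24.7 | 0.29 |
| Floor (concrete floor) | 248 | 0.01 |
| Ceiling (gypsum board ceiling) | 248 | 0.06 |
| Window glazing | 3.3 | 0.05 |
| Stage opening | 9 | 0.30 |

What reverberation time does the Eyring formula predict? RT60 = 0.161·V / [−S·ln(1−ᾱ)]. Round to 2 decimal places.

2.51 seconds

Total surface area S = 977 + 24.7 + 248 + 248 + 3.3 + 9 = 1510.0 m^2.
Σ(Sᵢαᵢ) = 977×0.17 + 24.7×0.29 + 248×0.01 + 248×0.06 + 3.3×0.05 + 9×0.30 = 193.478.
ᾱ = 193.478 / 1510.0 = 0.1281.
−S·ln(1−ᾱ) = −1510.0 × ln(1 − 0.1281) = 206.992.
V = 31 × 8 × 13 = 3224 m³.
RT60 = 0.161 × 3224 / 206.992 = 2.51 s.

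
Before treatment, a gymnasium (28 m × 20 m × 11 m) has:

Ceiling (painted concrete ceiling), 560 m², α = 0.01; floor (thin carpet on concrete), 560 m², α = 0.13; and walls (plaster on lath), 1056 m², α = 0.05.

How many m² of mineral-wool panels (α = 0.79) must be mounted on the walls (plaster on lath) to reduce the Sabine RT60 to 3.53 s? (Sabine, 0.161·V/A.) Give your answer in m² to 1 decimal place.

Total absorption A₁ = 560·0.01 + 560·0.13 + 1056·0.05
  = 5.600 + 72.800 + 52.800 = 131.200 m² sabins.
Required A₂ = 0.161·6160/3.53 = 280.952 sabins.
ΔA needed = 280.952 − 131.200 = 149.752 sabins.
Each m² of panel replacing the walls (plaster on lath) adds (0.79 − 0.05) = 0.74 sabins.
Area = ΔA/Δα = 149.752/0.74 = 202.4 m².

202.4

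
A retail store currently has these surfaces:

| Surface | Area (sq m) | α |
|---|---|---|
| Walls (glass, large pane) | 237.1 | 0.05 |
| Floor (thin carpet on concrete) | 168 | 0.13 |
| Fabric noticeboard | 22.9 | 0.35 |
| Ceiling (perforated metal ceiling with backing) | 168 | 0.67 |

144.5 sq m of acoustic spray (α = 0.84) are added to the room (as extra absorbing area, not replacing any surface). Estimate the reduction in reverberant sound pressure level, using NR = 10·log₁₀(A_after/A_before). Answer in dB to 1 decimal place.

Equivalent absorption area: A_before = 237.1×0.05 + 168×0.13 + 22.9×0.35 + 168×0.67 = 154.270 sq m.
Added absorption = 144.5 × 0.84 = 121.380 sabins.
New total A_after = 275.650 sabins.
Reduction = 10 log₁₀(A_after/A_before) = 10 log₁₀(1.7868) = 2.5 dB.

2.5 dB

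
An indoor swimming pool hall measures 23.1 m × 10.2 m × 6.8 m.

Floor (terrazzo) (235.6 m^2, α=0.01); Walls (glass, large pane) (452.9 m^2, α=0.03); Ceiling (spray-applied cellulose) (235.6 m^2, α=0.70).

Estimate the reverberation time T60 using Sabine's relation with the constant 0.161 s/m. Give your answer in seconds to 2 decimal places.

1.43 seconds

Total absorption A = 235.6*0.01 + 452.9*0.03 + 235.6*0.70
  = 2.356 + 13.587 + 164.920 = 180.863 m^2 sabins.
Volume V = 23.1 × 10.2 × 6.8 = 1602.216 m³.
RT60 = 0.161 · V / A = 0.161 × 1602.216 / 180.863 = 1.43 s.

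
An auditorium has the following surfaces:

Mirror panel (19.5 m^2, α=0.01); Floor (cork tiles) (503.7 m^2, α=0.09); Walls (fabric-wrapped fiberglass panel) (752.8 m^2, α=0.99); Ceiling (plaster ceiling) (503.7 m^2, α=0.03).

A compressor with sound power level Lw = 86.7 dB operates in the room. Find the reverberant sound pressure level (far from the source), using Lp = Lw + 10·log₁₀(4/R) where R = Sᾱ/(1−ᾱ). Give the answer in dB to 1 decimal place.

A = 805.911 sabins; S = 1779.7 m^2.
ᾱ = 0.4528, so room constant R = A/(1−ᾱ) = 1472.791 m^2.
Lp = Lw + 10 log₁₀(4/R) = 86.7 -25.66 = 61.0 dB.

61.0 dB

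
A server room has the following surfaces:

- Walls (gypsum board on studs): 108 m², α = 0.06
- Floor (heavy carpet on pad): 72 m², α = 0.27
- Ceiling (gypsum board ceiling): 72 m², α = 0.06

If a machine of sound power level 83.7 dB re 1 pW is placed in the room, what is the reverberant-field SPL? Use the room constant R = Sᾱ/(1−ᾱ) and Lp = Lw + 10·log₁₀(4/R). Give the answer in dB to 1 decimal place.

Σ(Sᵢαᵢ) = 108×0.06 + 72×0.27 + 72×0.06 = 30.240; total area S = 252.0 m².
ᾱ = 30.240/252.0 = 0.1200; R = Sᾱ/(1−ᾱ) = 30.240/(1−0.1200) = 34.364 m².
Lp = 83.7 + 10·log₁₀(4/34.364) = 83.7 + (-9.34) = 74.4 dB.

74.4 dB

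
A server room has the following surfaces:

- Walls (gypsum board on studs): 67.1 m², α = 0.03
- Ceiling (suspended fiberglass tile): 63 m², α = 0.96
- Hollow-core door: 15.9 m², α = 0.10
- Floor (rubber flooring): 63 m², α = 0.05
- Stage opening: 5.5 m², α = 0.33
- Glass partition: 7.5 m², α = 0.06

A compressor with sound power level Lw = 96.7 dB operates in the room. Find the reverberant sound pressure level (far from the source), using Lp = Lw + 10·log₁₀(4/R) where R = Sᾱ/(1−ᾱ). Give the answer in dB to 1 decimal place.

82.7 dB

A = 69.498 sabins; S = 222.0 m².
ᾱ = 69.498/222.0 = 0.3131; R = Sᾱ/(1−ᾱ) = 69.498/(1−0.3131) = 101.176 m².
Lp = Lw + 10 log₁₀(4/R) = 96.7 -14.03 = 82.7 dB.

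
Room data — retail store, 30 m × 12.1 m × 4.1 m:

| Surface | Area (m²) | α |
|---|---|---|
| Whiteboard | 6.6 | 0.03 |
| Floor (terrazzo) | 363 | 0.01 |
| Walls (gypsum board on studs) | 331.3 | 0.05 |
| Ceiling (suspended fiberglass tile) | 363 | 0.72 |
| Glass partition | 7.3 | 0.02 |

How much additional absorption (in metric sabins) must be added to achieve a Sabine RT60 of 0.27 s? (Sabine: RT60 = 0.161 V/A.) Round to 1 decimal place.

A₁ = Σ Sᵢαᵢ = 6.6×0.03 + 363×0.01 + 331.3×0.05 + 363×0.72 + 7.3×0.02 = 281.899 sabins.
For T = 0.27 s, need A₂ = 0.161·V/T = 0.161·1488.3/0.27 = 887.468 sabins.
Shortfall: 887.468 − 281.899 = 605.6 sabins.

605.6 sabins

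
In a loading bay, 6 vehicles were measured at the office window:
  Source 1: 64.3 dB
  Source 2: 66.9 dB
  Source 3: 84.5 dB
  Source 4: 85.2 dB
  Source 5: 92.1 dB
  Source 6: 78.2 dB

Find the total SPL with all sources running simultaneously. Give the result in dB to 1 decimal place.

Σ 10^(Lᵢ/10) = 2.308e+09.
L_total = 10·log₁₀(2.308e+09) = 93.6 dB.

93.6 dB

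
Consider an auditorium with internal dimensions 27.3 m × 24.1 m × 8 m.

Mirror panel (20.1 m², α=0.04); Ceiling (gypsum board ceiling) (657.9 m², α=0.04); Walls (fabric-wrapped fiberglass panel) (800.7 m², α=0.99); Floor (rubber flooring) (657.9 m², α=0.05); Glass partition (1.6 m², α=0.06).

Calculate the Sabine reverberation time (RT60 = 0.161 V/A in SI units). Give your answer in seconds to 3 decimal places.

0.994 sec

A = Σ Sᵢαᵢ = 20.1*0.04 + 657.9*0.04 + 800.7*0.99 + 657.9*0.05 + 1.6*0.06 = 852.804 sabins.
Volume V = 27.3 × 24.1 × 8 = 5263.44 m³.
T = 0.161 V/A = 0.161·5263.44/852.804 = 0.994 s.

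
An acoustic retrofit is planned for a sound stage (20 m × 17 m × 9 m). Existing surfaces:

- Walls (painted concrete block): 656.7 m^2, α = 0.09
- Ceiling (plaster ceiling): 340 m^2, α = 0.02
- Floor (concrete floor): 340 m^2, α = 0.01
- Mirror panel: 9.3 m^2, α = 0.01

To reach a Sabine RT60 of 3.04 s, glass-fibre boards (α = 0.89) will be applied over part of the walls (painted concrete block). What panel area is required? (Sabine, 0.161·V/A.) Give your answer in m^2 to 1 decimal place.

A₁ = Σ Sᵢαᵢ = 656.7·0.09 + 340·0.02 + 340·0.01 + 9.3·0.01 = 69.396 sabins.
V = 3060 m³. Target absorption A₂ = 0.161 × 3060 / 3.04 = 162.059 sabins.
ΔA needed = 162.059 − 69.396 = 92.663 sabins.
Each m^2 of panel replacing the walls (painted concrete block) adds (0.89 − 0.09) = 0.80 sabins.
Panel area = 92.663 / 0.80 = 115.8 m^2.

115.8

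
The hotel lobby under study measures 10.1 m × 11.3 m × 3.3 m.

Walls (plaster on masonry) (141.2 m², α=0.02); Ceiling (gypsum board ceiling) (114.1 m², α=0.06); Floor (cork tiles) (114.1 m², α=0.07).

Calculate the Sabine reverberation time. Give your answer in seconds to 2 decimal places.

3.43 s

A = Σ Sᵢαᵢ = 141.2*0.02 + 114.1*0.06 + 114.1*0.07 = 17.657 sabins.
Volume V = 10.1 × 11.3 × 3.3 = 376.629 m³.
Sabine: RT60 = 0.161 × 376.629 / 17.657 = 3.43 s.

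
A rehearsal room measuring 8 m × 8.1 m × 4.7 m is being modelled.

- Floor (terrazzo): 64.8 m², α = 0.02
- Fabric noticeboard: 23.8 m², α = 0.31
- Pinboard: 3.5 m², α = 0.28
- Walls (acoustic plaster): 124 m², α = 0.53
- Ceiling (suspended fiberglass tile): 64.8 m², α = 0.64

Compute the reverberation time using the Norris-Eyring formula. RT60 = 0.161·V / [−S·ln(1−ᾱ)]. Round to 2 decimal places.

0.32 s

Total surface area S = 64.8 + 23.8 + 3.5 + 124 + 64.8 = 280.9 m².
Σ(Sᵢαᵢ) = 64.8×0.02 + 23.8×0.31 + 3.5×0.28 + 124×0.53 + 64.8×0.64 = 116.846.
ᾱ = 116.846 / 280.9 = 0.4160.
−S·ln(1−ᾱ) = −280.9 × ln(1 − 0.4160) = 151.083.
V = 8 × 8.1 × 4.7 = 304.56 m³.
RT60 = 0.161 × 304.56 / 151.083 = 0.32 s.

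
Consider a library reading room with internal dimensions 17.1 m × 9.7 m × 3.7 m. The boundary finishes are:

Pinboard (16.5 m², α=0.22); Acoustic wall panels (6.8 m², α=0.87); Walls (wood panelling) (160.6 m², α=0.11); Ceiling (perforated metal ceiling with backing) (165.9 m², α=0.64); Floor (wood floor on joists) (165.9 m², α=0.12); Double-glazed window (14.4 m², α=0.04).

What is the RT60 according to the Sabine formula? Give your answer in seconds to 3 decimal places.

Equivalent absorption area: A = 16.5×0.22 + 6.8×0.87 + 160.6×0.11 + 165.9×0.64 + 165.9×0.12 + 14.4×0.04 = 153.872 m².
Room volume: 613.719 m³.
RT60 = 0.161 · V / A = 0.161 × 613.719 / 153.872 = 0.642 s.

0.642 sec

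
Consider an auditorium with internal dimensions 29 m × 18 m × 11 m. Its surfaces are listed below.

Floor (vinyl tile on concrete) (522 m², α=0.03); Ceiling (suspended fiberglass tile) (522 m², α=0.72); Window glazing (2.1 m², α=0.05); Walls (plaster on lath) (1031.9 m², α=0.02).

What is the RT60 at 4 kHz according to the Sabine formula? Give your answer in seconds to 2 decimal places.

2.24 s

A = Σ Sᵢαᵢ = 522*0.03 + 522*0.72 + 2.1*0.05 + 1031.9*0.02 = 412.243 sabins.
Room volume: 5742 m³.
RT60 = 0.161 · V / A = 0.161 × 5742 / 412.243 = 2.24 s.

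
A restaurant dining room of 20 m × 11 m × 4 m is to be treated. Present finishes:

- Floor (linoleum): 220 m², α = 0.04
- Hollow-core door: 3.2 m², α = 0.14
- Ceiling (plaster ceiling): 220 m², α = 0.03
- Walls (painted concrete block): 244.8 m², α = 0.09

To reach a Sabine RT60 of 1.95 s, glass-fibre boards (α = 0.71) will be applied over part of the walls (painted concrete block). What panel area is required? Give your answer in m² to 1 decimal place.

Equivalent absorption area: A₁ = 220·0.04 + 3.2·0.14 + 220·0.03 + 244.8·0.09 = 37.880 m².
Required A₂ = 0.161·880/1.95 = 72.656 sabins.
ΔA needed = 72.656 − 37.880 = 34.776 sabins.
Net gain per m²: Δα = 0.71 − 0.09 = 0.62.
Area = ΔA/Δα = 34.776/0.62 = 56.1 m².

56.1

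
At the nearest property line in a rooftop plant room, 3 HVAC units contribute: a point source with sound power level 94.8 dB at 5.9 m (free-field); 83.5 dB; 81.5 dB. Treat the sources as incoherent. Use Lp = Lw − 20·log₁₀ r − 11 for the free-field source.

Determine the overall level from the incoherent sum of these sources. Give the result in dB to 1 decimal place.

85.7 dB

Source at 5.9 m: Lp = 94.8 − 20·log₁₀(5.9) − 11 = 68.4 dB.
Σ 10^(Lᵢ/10) = 3.72e+08.
L_total = 10·log₁₀(3.72e+08) = 85.7 dB.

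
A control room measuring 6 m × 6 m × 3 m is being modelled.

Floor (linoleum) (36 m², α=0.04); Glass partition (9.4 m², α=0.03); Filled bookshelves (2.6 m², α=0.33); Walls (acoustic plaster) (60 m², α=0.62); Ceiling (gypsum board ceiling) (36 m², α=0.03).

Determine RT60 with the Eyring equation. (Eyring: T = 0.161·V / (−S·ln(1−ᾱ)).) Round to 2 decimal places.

0.36 s

Total surface area S = 36 + 9.4 + 2.6 + 60 + 36 = 144.0 m².
Σ(Sᵢαᵢ) = 36·0.04 + 9.4·0.03 + 2.6·0.33 + 60·0.62 + 36·0.03 = 40.860.
Mean coefficient ᾱ = A/S = 0.2838.
−S·ln(1−ᾱ) = −144.0 × ln(1 − 0.2838) = 48.067.
V = 6 × 6 × 3 = 108 m³.
RT60 = 0.161 × 108 / 48.067 = 0.36 s.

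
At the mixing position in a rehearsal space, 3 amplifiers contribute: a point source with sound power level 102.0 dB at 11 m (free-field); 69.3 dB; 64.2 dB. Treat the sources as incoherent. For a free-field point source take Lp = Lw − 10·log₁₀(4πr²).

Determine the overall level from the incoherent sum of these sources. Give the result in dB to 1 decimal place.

Source at 11 m: Lp = 102.0 − 10·log₁₀(4π·11²) = 102.0 − 10·log₁₀(1520.531) = 70.2 dB.
Converting to relative power and adding: 10^(70.2/10) + 10^(69.3/10) + 10^(64.2/10) = 2.161e+07.
Combined level = 10 log₁₀(2.161e+07) = 73.3 dB.

73.3 dB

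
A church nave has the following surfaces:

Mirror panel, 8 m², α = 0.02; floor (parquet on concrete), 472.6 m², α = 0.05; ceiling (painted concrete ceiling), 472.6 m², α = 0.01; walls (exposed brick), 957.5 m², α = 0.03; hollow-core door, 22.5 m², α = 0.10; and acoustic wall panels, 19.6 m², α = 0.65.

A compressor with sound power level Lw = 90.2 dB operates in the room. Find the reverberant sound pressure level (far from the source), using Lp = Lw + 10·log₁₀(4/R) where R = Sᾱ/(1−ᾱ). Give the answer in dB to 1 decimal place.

77.5 dB

A = 72.231 sabins; S = 1952.8 m².
ᾱ = 0.0370, so room constant R = A/(1−ᾱ) = 75.006 m².
Lp = Lw + 10 log₁₀(4/R) = 90.2 -12.73 = 77.5 dB.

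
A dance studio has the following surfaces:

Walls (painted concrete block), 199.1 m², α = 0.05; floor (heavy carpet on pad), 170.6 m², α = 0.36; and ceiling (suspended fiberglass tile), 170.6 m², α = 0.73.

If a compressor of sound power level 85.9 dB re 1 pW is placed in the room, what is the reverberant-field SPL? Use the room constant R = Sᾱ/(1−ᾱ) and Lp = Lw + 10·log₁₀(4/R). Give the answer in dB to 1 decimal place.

A = 195.909 sabins; S = 540.3 m².
ᾱ = 195.909/540.3 = 0.3626; R = Sᾱ/(1−ᾱ) = 195.909/(1−0.3626) = 307.356 m².
Lp = 85.9 + 10·log₁₀(4/307.356) = 85.9 + (-18.86) = 67.0 dB.

67.0 dB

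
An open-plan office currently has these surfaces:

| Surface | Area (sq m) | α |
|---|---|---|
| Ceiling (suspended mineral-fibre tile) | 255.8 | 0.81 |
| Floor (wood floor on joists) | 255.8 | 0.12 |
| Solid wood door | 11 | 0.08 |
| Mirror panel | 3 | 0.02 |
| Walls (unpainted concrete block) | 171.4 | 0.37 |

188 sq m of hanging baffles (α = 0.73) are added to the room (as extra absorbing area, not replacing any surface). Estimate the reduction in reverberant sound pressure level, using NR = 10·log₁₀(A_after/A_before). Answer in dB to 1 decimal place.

1.6 dB

A_before = Σ Sᵢαᵢ = 255.8·0.81 + 255.8·0.12 + 11·0.08 + 3·0.02 + 171.4·0.37 = 302.252 sabins.
Added absorption = 188 × 0.73 = 137.240 sabins.
New total A_after = 439.492 sabins.
Reduction = 10 log₁₀(A_after/A_before) = 10 log₁₀(1.4541) = 1.6 dB.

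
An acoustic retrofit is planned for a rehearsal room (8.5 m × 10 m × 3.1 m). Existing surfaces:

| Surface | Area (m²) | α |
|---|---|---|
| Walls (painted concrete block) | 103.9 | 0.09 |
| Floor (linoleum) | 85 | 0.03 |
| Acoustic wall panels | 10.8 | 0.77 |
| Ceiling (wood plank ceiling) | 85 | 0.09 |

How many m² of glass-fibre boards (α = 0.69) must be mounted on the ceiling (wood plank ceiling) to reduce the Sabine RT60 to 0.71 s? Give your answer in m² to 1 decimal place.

Equivalent absorption area: A₁ = 103.9·0.09 + 85·0.03 + 10.8·0.77 + 85·0.09 = 27.867 m².
Required A₂ = 0.161·263.5/0.71 = 59.751 sabins.
Absorption to add: 59.751 − 27.867 = 31.884 sabins.
Each m² of panel replacing the ceiling (wood plank ceiling) adds (0.69 − 0.09) = 0.60 sabins.
Panel area = 31.884 / 0.60 = 53.1 m².

53.1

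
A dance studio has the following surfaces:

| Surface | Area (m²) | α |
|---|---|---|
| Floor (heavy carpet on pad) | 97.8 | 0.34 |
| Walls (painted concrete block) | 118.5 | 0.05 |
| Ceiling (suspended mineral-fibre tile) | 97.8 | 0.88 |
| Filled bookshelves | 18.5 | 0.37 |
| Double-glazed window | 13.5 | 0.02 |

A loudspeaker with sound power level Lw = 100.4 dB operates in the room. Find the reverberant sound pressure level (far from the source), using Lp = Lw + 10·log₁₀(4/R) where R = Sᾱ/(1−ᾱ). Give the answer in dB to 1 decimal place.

83.1 dB

A = 132.356 sabins; S = 346.1 m².
ᾱ = 0.3824, so room constant R = A/(1−ᾱ) = 214.307 m².
Lp = 100.4 + 10·log₁₀(4/214.307) = 100.4 + (-17.29) = 83.1 dB.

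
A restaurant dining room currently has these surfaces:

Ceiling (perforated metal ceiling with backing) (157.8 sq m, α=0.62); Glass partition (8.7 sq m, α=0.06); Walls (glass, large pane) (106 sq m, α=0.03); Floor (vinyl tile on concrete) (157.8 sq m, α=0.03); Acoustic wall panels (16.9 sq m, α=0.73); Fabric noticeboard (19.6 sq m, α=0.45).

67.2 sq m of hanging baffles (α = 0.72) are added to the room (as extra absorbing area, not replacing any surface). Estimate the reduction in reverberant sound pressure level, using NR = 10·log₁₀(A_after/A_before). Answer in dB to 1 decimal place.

Equivalent absorption area: A_before = 157.8·0.62 + 8.7·0.06 + 106·0.03 + 157.8·0.03 + 16.9·0.73 + 19.6·0.45 = 127.429 sq m.
Added absorption = 67.2 × 0.72 = 48.384 sabins.
A_after = 127.429 + 48.384 = 175.813 sabins.
Reduction = 10 log₁₀(A_after/A_before) = 10 log₁₀(1.3797) = 1.4 dB.

1.4 dB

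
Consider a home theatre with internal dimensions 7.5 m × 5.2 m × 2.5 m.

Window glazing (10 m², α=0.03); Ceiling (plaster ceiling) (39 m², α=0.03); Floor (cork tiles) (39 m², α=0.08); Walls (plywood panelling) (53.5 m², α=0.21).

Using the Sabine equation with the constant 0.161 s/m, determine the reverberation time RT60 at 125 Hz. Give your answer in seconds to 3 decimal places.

Total absorption A = 10×0.03 + 39×0.03 + 39×0.08 + 53.5×0.21
  = 0.300 + 1.170 + 3.120 + 11.235 = 15.825 m² sabins.
V = 7.5·5.2·2.5 = 97.5 m³.
Sabine: RT60 = 0.161 × 97.5 / 15.825 = 0.992 s.

0.992 s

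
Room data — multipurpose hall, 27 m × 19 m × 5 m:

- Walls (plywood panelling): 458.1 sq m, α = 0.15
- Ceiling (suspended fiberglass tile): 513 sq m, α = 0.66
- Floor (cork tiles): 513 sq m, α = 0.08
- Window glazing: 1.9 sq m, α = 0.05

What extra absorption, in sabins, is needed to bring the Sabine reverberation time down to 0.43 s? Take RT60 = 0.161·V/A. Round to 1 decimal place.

Summing Sᵢαᵢ: 68.715 + 338.580 + 41.040 + 0.095 → A₁ = 448.430 sabins.
V = 2565 m³. Required absorption A₂ = 0.161 × 2565 / 0.43 = 960.384 sabins.
Additional absorption ΔA = 960.384 − 448.430 = 512.0 sabins.

512.0 sabins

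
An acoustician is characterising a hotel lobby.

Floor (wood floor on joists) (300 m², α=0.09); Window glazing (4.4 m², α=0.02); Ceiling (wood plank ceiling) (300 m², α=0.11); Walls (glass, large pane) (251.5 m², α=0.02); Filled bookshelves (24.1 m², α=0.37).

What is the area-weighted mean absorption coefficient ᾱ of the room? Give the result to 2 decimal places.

Total surface area S = 880.0 m².
Weighted sum Σ Sα = 74.035.
ᾱ = 74.035 / 880.0 = 0.08.

0.08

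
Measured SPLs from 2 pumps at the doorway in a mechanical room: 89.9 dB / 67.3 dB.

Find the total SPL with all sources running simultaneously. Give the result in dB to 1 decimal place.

Sum in the linear (power) domain: Σ 10^(Lᵢ/10) = 10^(89.9/10) + 10^(67.3/10) = 9.826e+08.
Back to dB: 10·log₁₀ Σ = 89.9 dB.

89.9 dB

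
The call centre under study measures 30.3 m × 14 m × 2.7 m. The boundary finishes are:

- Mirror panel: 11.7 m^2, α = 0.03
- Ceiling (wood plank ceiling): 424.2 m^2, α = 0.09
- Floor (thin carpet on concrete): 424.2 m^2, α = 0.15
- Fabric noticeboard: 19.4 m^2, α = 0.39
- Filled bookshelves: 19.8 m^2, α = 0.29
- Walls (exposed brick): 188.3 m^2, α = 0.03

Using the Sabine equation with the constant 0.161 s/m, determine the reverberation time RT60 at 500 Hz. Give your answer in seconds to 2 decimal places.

1.52 sec

A = Σ Sᵢαᵢ = 11.7×0.03 + 424.2×0.09 + 424.2×0.15 + 19.4×0.39 + 19.8×0.29 + 188.3×0.03 = 121.116 sabins.
V = 30.3·14·2.7 = 1145.34 m³.
Sabine: RT60 = 0.161 × 1145.34 / 121.116 = 1.52 s.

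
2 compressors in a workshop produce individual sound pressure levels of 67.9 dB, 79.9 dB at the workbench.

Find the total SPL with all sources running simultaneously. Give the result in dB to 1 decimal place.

Converting to relative power and adding: 10^(67.9/10) + 10^(79.9/10) = 1.039e+08.
L_total = 10·log₁₀(1.039e+08) = 80.2 dB.

80.2 dB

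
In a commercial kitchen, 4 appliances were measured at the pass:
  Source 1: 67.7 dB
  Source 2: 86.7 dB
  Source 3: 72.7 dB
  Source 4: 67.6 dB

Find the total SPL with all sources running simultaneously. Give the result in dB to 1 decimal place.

87.0 dB

Σ 10^(Lᵢ/10) = 4.98e+08.
L_total = 10·log₁₀(4.98e+08) = 87.0 dB.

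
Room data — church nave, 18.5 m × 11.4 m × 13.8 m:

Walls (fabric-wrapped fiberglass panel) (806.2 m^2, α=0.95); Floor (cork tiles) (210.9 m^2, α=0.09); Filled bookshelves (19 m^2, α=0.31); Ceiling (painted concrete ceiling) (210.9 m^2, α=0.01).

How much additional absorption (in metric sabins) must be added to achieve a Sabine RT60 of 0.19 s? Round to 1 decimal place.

1673.3 sabins

Summing Sᵢαᵢ: 765.890 + 18.981 + 5.890 + 2.109 → A₁ = 792.870 sabins.
For T = 0.19 s, need A₂ = 0.161·V/T = 0.161·2910.42/0.19 = 2466.198 sabins.
ΔA = A₂ − A₁ = 2466.198 − 792.870 = 1673.3 sabins.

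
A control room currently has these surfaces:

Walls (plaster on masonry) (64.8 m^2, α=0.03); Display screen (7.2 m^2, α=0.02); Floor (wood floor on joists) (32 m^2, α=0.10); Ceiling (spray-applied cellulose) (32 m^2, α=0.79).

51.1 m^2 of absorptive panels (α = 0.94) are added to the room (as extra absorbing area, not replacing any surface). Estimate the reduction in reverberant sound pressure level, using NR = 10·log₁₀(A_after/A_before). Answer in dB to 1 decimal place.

4.1 dB

Summing Sᵢαᵢ: 1.944 + 0.144 + 3.200 + 25.280 → A_before = 30.568 sabins.
Treatment contributes 51.1·0.94 = 48.034 sabins.
New total A_after = 78.602 sabins.
Reduction = 10 log₁₀(A_after/A_before) = 10 log₁₀(2.5714) = 4.1 dB.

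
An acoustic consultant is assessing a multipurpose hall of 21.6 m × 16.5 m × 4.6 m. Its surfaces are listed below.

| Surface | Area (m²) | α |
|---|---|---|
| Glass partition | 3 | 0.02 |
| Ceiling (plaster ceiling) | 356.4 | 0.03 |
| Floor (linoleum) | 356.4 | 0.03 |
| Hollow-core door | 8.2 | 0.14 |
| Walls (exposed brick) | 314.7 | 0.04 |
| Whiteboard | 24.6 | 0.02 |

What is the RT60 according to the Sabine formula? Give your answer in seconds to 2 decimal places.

A = Σ Sᵢαᵢ = 3*0.02 + 356.4*0.03 + 356.4*0.03 + 8.2*0.14 + 314.7*0.04 + 24.6*0.02 = 35.672 sabins.
Volume V = 21.6 × 16.5 × 4.6 = 1639.44 m³.
Sabine: RT60 = 0.161 × 1639.44 / 35.672 = 7.40 s.

7.40 sec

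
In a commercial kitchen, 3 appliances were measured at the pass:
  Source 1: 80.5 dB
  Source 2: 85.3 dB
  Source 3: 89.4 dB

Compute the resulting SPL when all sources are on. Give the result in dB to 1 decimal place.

Σ 10^(Lᵢ/10) = 1.322e+09.
Back to dB: 10·log₁₀ Σ = 91.2 dB.

91.2 dB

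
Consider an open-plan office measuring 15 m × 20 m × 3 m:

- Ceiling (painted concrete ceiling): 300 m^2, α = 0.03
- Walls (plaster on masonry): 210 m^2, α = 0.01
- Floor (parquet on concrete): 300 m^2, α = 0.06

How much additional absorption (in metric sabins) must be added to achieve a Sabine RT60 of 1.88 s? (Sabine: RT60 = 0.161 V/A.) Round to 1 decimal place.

A₁ = Σ Sᵢαᵢ = 300×0.03 + 210×0.01 + 300×0.06 = 29.100 sabins.
Target A₂ = 0.161·900/1.88 = 77.074 sabins (V = 900 m³).
ΔA = A₂ − A₁ = 77.074 − 29.100 = 48.0 sabins.

48.0 sabins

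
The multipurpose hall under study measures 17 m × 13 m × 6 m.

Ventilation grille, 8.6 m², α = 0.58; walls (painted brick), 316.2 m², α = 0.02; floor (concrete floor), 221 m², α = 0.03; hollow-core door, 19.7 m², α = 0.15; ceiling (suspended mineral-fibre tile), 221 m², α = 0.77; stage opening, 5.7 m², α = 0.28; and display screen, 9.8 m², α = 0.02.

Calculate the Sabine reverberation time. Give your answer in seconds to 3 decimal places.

Summing Sᵢαᵢ: 4.988 + 6.324 + 6.630 + 2.955 + 170.170 + 1.596 + 0.196 → A = 192.859 sabins.
Volume V = 17 × 13 × 6 = 1326 m³.
T = 0.161 V/A = 0.161·1326/192.859 = 1.107 s.

1.107 s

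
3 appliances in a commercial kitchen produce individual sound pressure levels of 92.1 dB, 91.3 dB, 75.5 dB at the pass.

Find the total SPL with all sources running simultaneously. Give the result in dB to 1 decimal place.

Σ 10^(Lᵢ/10) = 3.006e+09.
Combined level = 10 log₁₀(3.006e+09) = 94.8 dB.

94.8 dB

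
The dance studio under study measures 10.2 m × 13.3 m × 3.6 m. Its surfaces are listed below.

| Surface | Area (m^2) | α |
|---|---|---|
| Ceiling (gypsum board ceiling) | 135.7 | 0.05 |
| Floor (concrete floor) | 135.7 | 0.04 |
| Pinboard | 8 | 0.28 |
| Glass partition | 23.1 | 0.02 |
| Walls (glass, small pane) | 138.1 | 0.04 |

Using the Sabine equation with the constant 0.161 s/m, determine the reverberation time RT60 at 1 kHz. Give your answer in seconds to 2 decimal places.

3.85 sec

Summing Sᵢαᵢ: 6.785 + 5.428 + 2.240 + 0.462 + 5.524 → A = 20.439 sabins.
Room volume: 488.376 m³.
RT60 = 0.161 · V / A = 0.161 × 488.376 / 20.439 = 3.85 s.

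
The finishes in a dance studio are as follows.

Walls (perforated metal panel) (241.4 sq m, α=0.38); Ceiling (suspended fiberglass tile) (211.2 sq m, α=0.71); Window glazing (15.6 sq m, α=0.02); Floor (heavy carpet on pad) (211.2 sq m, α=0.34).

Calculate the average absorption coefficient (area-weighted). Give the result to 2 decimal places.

Total surface area S = 679.4 sq m.
Weighted sum Σ Sα = 313.804.
ᾱ = A/S = 0.46.

0.46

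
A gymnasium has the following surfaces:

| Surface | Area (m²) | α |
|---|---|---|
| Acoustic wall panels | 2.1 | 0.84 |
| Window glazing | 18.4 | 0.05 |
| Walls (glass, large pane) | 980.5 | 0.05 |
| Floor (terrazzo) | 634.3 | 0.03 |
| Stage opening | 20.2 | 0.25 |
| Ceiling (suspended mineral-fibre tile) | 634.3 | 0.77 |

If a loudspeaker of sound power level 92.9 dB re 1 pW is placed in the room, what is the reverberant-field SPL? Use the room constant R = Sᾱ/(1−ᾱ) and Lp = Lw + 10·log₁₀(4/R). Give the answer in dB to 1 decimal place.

A = 564.199 sabins; S = 2289.8 m².
ᾱ = 0.2464, so room constant R = A/(1−ᾱ) = 748.672 m².
Lp = 92.9 + 10·log₁₀(4/748.672) = 92.9 + (-22.72) = 70.2 dB.

70.2 dB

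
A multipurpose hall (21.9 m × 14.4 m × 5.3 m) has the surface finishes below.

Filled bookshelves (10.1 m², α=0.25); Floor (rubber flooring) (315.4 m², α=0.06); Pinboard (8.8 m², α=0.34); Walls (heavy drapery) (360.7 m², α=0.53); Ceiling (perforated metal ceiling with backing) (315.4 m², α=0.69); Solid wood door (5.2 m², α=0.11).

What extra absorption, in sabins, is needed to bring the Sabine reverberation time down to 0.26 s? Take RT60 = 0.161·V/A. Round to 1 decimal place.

Equivalent absorption area: A₁ = 10.1·0.25 + 315.4·0.06 + 8.8·0.34 + 360.7·0.53 + 315.4·0.69 + 5.2·0.11 = 433.810 m².
V = 1671.408 m³. Required absorption A₂ = 0.161 × 1671.408 / 0.26 = 1034.987 sabins.
Additional absorption ΔA = 1034.987 − 433.810 = 601.2 sabins.

601.2 sabins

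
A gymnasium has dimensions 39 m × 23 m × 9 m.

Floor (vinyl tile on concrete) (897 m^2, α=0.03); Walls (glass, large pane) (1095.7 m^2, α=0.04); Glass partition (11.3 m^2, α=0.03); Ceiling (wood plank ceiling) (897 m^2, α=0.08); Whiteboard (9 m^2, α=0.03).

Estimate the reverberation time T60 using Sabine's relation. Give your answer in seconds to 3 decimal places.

Total absorption A = 897*0.03 + 1095.7*0.04 + 11.3*0.03 + 897*0.08 + 9*0.03
  = 26.910 + 43.828 + 0.339 + 71.760 + 0.270 = 143.107 m^2 sabins.
Room volume: 8073 m³.
RT60 = 0.161 · V / A = 0.161 × 8073 / 143.107 = 9.082 s.

9.082 s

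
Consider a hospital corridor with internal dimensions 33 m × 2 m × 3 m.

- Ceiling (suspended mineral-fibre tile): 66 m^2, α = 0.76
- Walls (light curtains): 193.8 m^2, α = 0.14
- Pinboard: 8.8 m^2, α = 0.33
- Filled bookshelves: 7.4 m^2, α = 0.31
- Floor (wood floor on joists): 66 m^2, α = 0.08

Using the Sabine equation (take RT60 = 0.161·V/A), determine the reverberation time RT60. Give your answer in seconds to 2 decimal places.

0.36 sec

A = Σ Sᵢαᵢ = 66×0.76 + 193.8×0.14 + 8.8×0.33 + 7.4×0.31 + 66×0.08 = 87.770 sabins.
V = 33·2·3 = 198 m³.
Sabine: RT60 = 0.161 × 198 / 87.770 = 0.36 s.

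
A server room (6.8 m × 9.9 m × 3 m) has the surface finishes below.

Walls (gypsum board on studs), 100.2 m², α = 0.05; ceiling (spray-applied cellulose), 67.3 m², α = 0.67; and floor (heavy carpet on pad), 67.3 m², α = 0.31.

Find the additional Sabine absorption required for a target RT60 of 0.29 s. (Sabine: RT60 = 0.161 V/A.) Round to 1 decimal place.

41.2 sabins

Equivalent absorption area: A₁ = 100.2*0.05 + 67.3*0.67 + 67.3*0.31 = 70.964 m².
V = 201.96 m³. Required absorption A₂ = 0.161 × 201.96 / 0.29 = 112.123 sabins.
Shortfall: 112.123 − 70.964 = 41.2 sabins.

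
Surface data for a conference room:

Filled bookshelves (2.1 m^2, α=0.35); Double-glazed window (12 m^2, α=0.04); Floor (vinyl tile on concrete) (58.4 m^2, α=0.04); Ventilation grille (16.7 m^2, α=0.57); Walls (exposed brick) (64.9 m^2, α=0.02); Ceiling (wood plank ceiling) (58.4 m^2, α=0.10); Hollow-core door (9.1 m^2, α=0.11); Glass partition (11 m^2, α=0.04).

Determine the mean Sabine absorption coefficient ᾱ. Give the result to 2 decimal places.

S = Σ Sᵢ = 2.1 + 12 + 58.4 + 16.7 + 64.9 + 58.4 + 9.1 + 11 = 232.6 m^2.
Weighted sum Σ Sα = 21.649.
ᾱ = 21.649 / 232.6 = 0.09.

0.09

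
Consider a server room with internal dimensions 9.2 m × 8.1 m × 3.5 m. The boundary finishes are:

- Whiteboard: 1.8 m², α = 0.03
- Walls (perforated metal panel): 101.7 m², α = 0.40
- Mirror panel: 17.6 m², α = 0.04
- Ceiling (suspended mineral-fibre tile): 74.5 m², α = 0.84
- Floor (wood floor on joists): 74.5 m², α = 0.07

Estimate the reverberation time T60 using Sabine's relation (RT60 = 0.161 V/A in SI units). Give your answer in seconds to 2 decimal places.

A = Σ Sᵢαᵢ = 1.8*0.03 + 101.7*0.40 + 17.6*0.04 + 74.5*0.84 + 74.5*0.07 = 109.233 sabins.
V = 9.2·8.1·3.5 = 260.82 m³.
T = 0.161 V/A = 0.161·260.82/109.233 = 0.38 s.

0.38 sec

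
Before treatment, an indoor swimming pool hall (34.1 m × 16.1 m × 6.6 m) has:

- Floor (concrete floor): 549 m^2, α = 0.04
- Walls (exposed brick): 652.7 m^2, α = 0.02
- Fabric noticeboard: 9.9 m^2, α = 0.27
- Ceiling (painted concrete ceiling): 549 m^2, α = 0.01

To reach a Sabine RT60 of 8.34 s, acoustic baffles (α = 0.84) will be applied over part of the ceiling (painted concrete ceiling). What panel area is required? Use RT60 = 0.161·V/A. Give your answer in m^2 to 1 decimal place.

Total absorption A₁ = 549×0.04 + 652.7×0.02 + 9.9×0.27 + 549×0.01
  = 21.960 + 13.054 + 2.673 + 5.490 = 43.177 m^2 sabins.
Required A₂ = 0.161·3623.466/8.34 = 69.949 sabins.
Absorption to add: 69.949 − 43.177 = 26.772 sabins.
Each m^2 of panel replacing the ceiling (painted concrete ceiling) adds (0.84 − 0.01) = 0.83 sabins.
Area = ΔA/Δα = 26.772/0.83 = 32.3 m^2.

32.3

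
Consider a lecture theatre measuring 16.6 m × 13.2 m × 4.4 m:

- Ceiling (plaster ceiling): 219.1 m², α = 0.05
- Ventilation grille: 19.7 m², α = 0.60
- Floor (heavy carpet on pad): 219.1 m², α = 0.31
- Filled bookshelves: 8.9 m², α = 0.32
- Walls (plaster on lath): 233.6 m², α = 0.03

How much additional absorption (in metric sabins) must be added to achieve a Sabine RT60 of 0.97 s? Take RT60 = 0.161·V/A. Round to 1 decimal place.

A₁ = Σ Sᵢαᵢ = 219.1·0.05 + 19.7·0.60 + 219.1·0.31 + 8.9·0.32 + 233.6·0.03 = 100.552 sabins.
For T = 0.97 s, need A₂ = 0.161·V/T = 0.161·964.128/0.97 = 160.025 sabins.
Additional absorption ΔA = 160.025 − 100.552 = 59.5 sabins.

59.5 sabins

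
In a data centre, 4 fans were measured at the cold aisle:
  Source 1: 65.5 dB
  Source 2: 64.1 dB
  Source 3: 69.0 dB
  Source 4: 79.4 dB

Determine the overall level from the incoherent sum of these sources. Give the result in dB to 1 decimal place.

80.1 dB

Σ 10^(Lᵢ/10) = 1.012e+08.
Back to dB: 10·log₁₀ Σ = 80.1 dB.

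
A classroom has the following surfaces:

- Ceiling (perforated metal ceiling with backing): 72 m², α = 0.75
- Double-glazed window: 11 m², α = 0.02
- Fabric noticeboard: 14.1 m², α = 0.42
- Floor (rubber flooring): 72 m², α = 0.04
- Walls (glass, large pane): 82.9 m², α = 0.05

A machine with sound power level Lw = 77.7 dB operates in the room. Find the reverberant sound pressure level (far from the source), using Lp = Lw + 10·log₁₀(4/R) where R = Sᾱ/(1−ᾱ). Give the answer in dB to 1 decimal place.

A = 67.167 sabins; S = 252.0 m².
ᾱ = 0.2665, so room constant R = A/(1−ᾱ) = 91.571 m².
Lp = Lw + 10 log₁₀(4/R) = 77.7 -13.60 = 64.1 dB.

64.1 dB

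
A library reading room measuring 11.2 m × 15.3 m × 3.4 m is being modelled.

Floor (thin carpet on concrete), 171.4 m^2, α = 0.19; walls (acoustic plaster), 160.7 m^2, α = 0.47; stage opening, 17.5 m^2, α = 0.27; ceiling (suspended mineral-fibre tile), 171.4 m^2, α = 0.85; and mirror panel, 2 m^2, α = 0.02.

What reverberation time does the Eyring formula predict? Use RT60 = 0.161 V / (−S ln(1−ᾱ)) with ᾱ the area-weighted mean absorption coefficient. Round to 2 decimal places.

Total surface area S = 171.4 + 160.7 + 17.5 + 171.4 + 2 = 523.0 m^2.
Absorption A = 171.4×0.19 + 160.7×0.47 + 17.5×0.27 + 171.4×0.85 + 2×0.02 = 258.550 sabins.
Mean coefficient ᾱ = A/S = 0.4944.
Eyring denominator: −S ln(1−ᾱ) = 356.691.
V = 11.2 × 15.3 × 3.4 = 582.624 m³.
T = 0.161·V/[−S·ln(1−ᾱ)] = 0.161·582.624/356.691 = 0.26 s.

0.26 seconds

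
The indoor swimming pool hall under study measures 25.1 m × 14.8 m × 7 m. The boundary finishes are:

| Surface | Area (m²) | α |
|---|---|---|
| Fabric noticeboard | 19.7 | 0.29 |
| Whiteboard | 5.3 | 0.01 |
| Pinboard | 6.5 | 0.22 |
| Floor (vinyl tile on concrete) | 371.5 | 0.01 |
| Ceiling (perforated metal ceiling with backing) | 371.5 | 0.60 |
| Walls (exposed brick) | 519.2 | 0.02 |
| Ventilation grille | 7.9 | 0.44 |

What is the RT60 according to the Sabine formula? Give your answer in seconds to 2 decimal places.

1.69 s

A = Σ Sᵢαᵢ = 19.7·0.29 + 5.3·0.01 + 6.5·0.22 + 371.5·0.01 + 371.5·0.60 + 519.2·0.02 + 7.9·0.44 = 247.671 sabins.
Volume V = 25.1 × 14.8 × 7 = 2600.36 m³.
Sabine: RT60 = 0.161 × 2600.36 / 247.671 = 1.69 s.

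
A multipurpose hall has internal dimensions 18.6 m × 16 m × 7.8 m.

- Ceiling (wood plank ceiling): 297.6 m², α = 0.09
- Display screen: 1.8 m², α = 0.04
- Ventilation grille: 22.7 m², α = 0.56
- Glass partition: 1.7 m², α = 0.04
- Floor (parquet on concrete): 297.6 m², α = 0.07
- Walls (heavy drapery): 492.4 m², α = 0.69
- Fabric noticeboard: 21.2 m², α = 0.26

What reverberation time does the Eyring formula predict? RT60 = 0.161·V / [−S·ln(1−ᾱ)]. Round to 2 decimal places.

S = Σ Sᵢ = 1135.0 m².
Absorption A = 297.6×0.09 + 1.8×0.04 + 22.7×0.56 + 1.7×0.04 + 297.6×0.07 + 492.4×0.69 + 21.2×0.26 = 405.736 sabins.
ᾱ = 405.736 / 1135.0 = 0.3575.
−S·ln(1−ᾱ) = −1135.0 × ln(1 − 0.3575) = 502.111.
V = 18.6 × 16 × 7.8 = 2321.28 m³.
T = 0.161·V/[−S·ln(1−ᾱ)] = 0.161·2321.28/502.111 = 0.74 s.

0.74 s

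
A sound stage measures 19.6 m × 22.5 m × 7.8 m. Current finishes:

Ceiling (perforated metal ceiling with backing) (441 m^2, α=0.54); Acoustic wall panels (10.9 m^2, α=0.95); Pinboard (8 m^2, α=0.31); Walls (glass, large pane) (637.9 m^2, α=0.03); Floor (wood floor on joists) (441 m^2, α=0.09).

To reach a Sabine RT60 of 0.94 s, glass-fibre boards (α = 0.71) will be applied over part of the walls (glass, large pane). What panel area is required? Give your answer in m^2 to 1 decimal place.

Summing Sᵢαᵢ: 238.140 + 10.355 + 2.480 + 19.137 + 39.690 → A₁ = 309.802 sabins.
V = 3439.8 m³. Target absorption A₂ = 0.161 × 3439.8 / 0.94 = 589.157 sabins.
ΔA needed = 589.157 − 309.802 = 279.355 sabins.
Net gain per m^2: Δα = 0.71 − 0.03 = 0.68.
Panel area = 279.355 / 0.68 = 410.8 m^2.

410.8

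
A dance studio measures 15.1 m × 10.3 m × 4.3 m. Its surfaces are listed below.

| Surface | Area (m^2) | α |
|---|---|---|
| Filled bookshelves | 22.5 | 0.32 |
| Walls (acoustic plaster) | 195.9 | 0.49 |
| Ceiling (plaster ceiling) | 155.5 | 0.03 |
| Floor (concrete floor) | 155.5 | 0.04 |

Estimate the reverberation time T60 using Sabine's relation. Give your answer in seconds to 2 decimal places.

0.94 sec

Total absorption A = 22.5×0.32 + 195.9×0.49 + 155.5×0.03 + 155.5×0.04
  = 7.200 + 95.991 + 4.665 + 6.220 = 114.076 m^2 sabins.
Room volume: 668.779 m³.
Sabine: RT60 = 0.161 × 668.779 / 114.076 = 0.94 s.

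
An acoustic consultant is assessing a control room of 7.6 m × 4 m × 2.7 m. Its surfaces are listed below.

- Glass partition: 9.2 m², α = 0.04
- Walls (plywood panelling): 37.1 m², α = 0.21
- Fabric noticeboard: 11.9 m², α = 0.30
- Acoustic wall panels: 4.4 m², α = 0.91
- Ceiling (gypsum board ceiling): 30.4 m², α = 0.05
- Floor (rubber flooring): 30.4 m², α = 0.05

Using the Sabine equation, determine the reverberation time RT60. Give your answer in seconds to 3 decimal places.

A = Σ Sᵢαᵢ = 9.2·0.04 + 37.1·0.21 + 11.9·0.30 + 4.4·0.91 + 30.4·0.05 + 30.4·0.05 = 18.773 sabins.
Volume V = 7.6 × 4 × 2.7 = 82.08 m³.
Sabine: RT60 = 0.161 × 82.08 / 18.773 = 0.704 s.

0.704 seconds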